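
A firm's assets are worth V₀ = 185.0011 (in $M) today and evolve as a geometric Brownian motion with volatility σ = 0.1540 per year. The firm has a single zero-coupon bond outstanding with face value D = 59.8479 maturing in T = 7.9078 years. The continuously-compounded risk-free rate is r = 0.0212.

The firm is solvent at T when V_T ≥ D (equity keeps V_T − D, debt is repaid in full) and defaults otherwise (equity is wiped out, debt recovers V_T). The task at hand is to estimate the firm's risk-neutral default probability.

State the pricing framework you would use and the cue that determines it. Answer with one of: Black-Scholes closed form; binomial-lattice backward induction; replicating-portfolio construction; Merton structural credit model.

Key observation: the data describe a firm's assets (V₀ = 185.0011, GBM) and a single zero-coupon debt of face 59.8479, so credit quantities follow from equity-as-call in the structural model.

framework: Merton structural credit model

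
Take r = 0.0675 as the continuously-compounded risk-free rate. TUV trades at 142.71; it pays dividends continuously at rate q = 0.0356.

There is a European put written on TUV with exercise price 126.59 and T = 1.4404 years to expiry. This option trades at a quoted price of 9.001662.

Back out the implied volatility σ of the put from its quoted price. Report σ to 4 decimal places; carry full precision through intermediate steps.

At σ = 0.2930 the Black–Scholes value reproduces the quote:
σ√T = 0.293·√1.4404 = 0.351649
d₁ = (ln(S/K) + (r−q+σ²/2)T) / (σ√T) = (ln(142.71/126.59) + (0.0675−0.0356+0.293²/2)·1.4404) / 0.351649 = (0.119861 + 0.107777) / 0.351649 = 0.647346
d₂ = d₁ − σ√T = 0.647346 − 0.351649 = 0.295697
e^{−rT} = 0.907350
e^{−qT} = 0.950014
N(−d₁) = 0.258704,  N(−d₂) = 0.383731
V = K·e^{−rT}·N(−d₂) − S·e^{−qT}·N(−d₁) = 44.075879 − 35.074217 = 9.001662 (the quoted price), and the Black–Scholes price is strictly increasing in σ, so σ is unique

sigma = 0.2930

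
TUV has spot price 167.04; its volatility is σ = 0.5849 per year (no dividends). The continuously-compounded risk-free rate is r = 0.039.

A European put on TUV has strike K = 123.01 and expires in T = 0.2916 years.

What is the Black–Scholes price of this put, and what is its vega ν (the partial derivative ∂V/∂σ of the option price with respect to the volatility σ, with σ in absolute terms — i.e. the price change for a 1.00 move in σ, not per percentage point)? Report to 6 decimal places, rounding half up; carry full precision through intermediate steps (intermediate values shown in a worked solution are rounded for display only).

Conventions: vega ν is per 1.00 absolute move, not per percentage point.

σ√T = 0.5849·√0.2916 = 0.315846
d₁ = (ln(S/K) + (r+σ²/2)T) / (σ√T) = (ln(167.04/123.01) + (0.039+0.5849²/2)·0.2916) / 0.315846 = (0.305968 + 0.061252) / 0.315846 = 1.162653
d₂ = d₁ − σ√T = 1.162653 − 0.315846 = 0.846807
e^{−rT} = 0.988692
N(−d₁) = 0.122485,  N(−d₂) = 0.198551
Put price V = K·e^{−rT}·N(−d₂) − S·N(−d₁) = 24.147607 − 20.459910 = 3.687697
φ(d₁) = (1/√(2π))·e^{−d₁²/2} = 0.202945
ν = S·φ(d₁)·√T = 18.305971

price = 3.687697
ν = 18.305971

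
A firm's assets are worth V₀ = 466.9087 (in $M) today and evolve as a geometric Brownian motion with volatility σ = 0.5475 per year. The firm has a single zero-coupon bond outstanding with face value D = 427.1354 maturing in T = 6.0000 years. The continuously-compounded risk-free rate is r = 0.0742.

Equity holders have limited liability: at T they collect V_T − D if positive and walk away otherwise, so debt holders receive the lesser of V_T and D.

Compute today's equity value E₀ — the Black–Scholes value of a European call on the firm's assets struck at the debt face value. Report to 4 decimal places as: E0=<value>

E0=292.8698

Apply the equity-as-call identities (strike 427.1354, horizon 6.0000 years):
d₁ = [ln(V₀/D) + (r + σ²/2)T] / (σ√T)
   = [ln(466.9087/427.1354) + (0.0742 + 0.5·0.5475²)·6.0000] / (0.5475·√6.0000)
   = [0.089033 + 1.344469] / 1.341096 = 1.068903
d₂ = d₁ − σ√T = 1.068903 − 1.341096 = -0.272192
N(d₁) = 0.857443,  N(d₂) = 0.392737,  e^(−rT) = 0.640696
E₀ = V₀·N(d₁) − D·e^(−rT)·N(d₂)
   = 466.9087·0.857443 − 427.1354·0.640696·0.392737 = 292.869778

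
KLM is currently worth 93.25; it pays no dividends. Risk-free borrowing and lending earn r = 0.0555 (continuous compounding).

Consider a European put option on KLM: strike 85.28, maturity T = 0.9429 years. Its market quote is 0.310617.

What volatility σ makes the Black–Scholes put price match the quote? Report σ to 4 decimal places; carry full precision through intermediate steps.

sigma = 0.1033

At σ = 0.1033 the Black–Scholes value reproduces the quote:
σ√T = 0.1033·√0.9429 = 0.100307
d₁ = (ln(S/K) + (r+σ²/2)T) / (σ√T) = (ln(93.25/85.28) + (0.0555+0.1033²/2)·0.9429) / 0.100307 = (0.089344 + 0.057362) / 0.100307 = 1.462562
d₂ = d₁ − σ√T = 1.462562 − 0.100307 = 1.362254
e^{−rT} = 0.949015
N(−d₁) = 0.071794,  N(−d₂) = 0.086559
V = K·e^{−rT}·N(−d₂) − S·N(−d₁) = 7.005374 − 6.694757 = 0.310617 (equal to the quote); since ∂V/∂σ > 0 for all σ, the implied volatility is unique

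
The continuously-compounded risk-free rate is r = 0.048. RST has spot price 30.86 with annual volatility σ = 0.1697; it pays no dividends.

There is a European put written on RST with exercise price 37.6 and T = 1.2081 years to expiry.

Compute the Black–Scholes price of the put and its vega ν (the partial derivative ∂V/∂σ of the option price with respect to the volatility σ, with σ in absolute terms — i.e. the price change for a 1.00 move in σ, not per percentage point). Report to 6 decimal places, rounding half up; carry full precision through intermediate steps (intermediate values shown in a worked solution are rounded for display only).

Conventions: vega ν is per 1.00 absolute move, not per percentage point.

σ√T = 0.1697·√1.2081 = 0.186523
d₁ = (ln(S/K) + (r+σ²/2)T) / (σ√T) = (ln(30.86/37.6) + (0.048+0.1697²/2)·1.2081) / 0.186523 = (-0.197543 + 0.075384) / 0.186523 = -0.654925
d₂ = d₁ − σ√T = -0.654925 − 0.186523 = -0.841449
e^{−rT} = 0.943661
N(−d₁) = 0.743742,  N(−d₂) = 0.799952
Put price V = K·e^{−rT}·N(−d₂) − S·N(−d₁) = 28.383596 − 22.951882 = 5.431714
φ(d₁) = (1/√(2π))·e^{−d₁²/2} = 0.321936
ν = S·φ(d₁)·√T = 10.919859

price = 5.431714
ν = 10.919859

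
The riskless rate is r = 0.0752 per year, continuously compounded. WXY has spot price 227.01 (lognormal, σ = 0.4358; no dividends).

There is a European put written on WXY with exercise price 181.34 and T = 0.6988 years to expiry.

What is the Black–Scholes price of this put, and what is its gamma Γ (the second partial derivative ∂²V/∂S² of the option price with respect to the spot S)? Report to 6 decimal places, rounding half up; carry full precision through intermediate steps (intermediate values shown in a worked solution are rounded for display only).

σ√T = 0.4358·√0.6988 = 0.364304
d₁ = (ln(S/K) + (r+σ²/2)T) / (σ√T) = (ln(227.01/181.34) + (0.0752+0.4358²/2)·0.6988) / 0.364304 = (0.224620 + 0.118908) / 0.364304 = 0.942973
d₂ = d₁ − σ√T = 0.942973 − 0.364304 = 0.578670
e^{−rT} = 0.948807
N(−d₁) = 0.172847,  N(−d₂) = 0.281406
Put price V = K·e^{−rT}·N(−d₂) − S·N(−d₁) = 48.417799 − 39.238062 = 9.179737
φ(d₁) = (1/√(2π))·e^{−d₁²/2} = 0.255754
Γ = φ(d₁) / (S·σ·√T) = 0.003093

price = 9.179737
Γ = 0.003093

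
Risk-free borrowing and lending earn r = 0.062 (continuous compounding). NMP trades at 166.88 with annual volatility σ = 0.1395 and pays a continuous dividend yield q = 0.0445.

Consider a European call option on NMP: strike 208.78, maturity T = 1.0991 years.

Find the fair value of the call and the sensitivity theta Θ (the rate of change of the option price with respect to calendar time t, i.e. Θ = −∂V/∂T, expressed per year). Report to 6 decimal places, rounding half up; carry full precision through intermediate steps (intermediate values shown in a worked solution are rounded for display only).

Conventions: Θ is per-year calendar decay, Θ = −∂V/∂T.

σ√T = 0.1395·√1.0991 = 0.146249
d₁ = (ln(S/K) + (r−q+σ²/2)T) / (σ√T) = (ln(166.88/208.78) + (0.062−0.0445+0.1395²/2)·1.0991) / 0.146249 = (-0.224006 + 0.029929) / 0.146249 = -1.327035
d₂ = d₁ − σ√T = -1.327035 − 0.146249 = -1.473284
e^{−rT} = 0.934126
e^{−qT} = 0.952267
N(d₁) = 0.092249,  N(d₂) = 0.070337
Call price V = S·e^{−qT}·N(d₁) − K·e^{−rT}·N(d₂) = 14.659624 − 13.717655 = 0.941968
φ(d₁) = (1/√(2π))·e^{−d₁²/2} = 0.165390
Θ = −S·e^{−qT}·φ(d₁)·σ/(2√T) + q·S·e^{−qT}·N(d₁) − r·K·e^{−rT}·N(d₂) = −1.748630 + 0.652353 − 0.850495 = -1.946771

price = 0.941968
Θ = -1.946771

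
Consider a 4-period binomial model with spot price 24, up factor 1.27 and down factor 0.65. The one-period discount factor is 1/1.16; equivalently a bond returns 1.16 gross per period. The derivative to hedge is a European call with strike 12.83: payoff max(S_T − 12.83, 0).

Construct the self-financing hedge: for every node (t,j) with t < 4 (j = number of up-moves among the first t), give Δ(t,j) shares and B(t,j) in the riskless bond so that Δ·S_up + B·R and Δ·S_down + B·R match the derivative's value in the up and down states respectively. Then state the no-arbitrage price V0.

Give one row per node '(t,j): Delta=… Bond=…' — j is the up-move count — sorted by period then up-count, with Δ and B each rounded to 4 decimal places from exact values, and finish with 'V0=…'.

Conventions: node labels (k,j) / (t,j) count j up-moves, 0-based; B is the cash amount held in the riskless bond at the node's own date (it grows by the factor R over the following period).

Under the risk-neutral measure, an up-move has probability p* = (R−d)/(u−d) = 0.8226 and values discount at R = 1.16.
At maturity the claim pays: V(4,0)=0.0000, V(4,1)=0.0000, V(4,2)=3.5248, V(4,3)=19.1248, V(4,4)=49.6047
  t=3,j=0: stock 6.5910 → up 8.3706 (V=0.0000), down 4.2842 (V=0.0000). Price 0.0000; hedge Δ=0.0000, bond B=0.0000.
  t=3,j=1: stock 12.8778 → up 16.3548 (V=3.5248), down 8.3706 (V=0.0000). Price 2.4995; hedge Δ=0.4415, bond B=-3.1857.
  t=3,j=2: stock 25.1612 → up 31.9548 (V=19.1248), down 16.3548 (V=3.5248). Price 14.1009; hedge Δ=1.0000, bond B=-11.0603.
  t=3,j=3: stock 49.1612 → up 62.4347 (V=49.6047), down 31.9548 (V=19.1248). Price 38.1008; hedge Δ=1.0000, bond B=-11.0603.
  t=2,j=0: stock 10.1400 → up 12.8778 (V=2.4995), down 6.5910 (V=0.0000). Price 1.7725; hedge Δ=0.3976, bond B=-2.2590.
  t=2,j=1: stock 19.8120 → up 25.1612 (V=14.1009), down 12.8778 (V=2.4995). Price 10.3815; hedge Δ=0.9445, bond B=-8.3304.
  t=2,j=2: stock 38.7096 → up 49.1612 (V=38.1008), down 25.1612 (V=14.1009). Price 29.1748; hedge Δ=1.0000, bond B=-9.5348.
  t=1,j=0: stock 15.6000 → up 19.8120 (V=10.3815), down 10.1400 (V=1.7725). Price 7.6329; hedge Δ=0.8901, bond B=-6.2527.
  t=1,j=1: stock 30.4800 → up 38.7096 (V=29.1748), down 19.8120 (V=10.3815). Price 22.2763; hedge Δ=0.9945, bond B=-8.0354.
  t=0,j=0: stock 24.0000 → up 30.4800 (V=22.2763), down 15.6000 (V=7.6329). Price 16.9640; hedge Δ=0.9841, bond B=-6.6544.
Sanity check at the root: Δ(0,0)·S0 + B(0,0) reproduces V0 = 16.9640.

(0,0): Delta=0.9841 Bond=-6.6544
(1,0): Delta=0.8901 Bond=-6.2527
(1,1): Delta=0.9945 Bond=-8.0354
(2,0): Delta=0.3976 Bond=-2.2590
(2,1): Delta=0.9445 Bond=-8.3304
(2,2): Delta=1.0000 Bond=-9.5348
(3,0): Delta=0.0000 Bond=0.0000
(3,1): Delta=0.4415 Bond=-3.1857
(3,2): Delta=1.0000 Bond=-11.0603
(3,3): Delta=1.0000 Bond=-11.0603
V0=16.9640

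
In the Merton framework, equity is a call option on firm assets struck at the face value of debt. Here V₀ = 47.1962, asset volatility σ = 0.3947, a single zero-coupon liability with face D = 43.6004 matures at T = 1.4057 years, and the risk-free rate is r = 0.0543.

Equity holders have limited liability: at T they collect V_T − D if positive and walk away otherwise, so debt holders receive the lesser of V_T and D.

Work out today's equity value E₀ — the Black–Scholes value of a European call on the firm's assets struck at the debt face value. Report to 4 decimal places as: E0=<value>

With assets at 47.1962 and a single debt payment of 43.6004 at 1.4057 years:
d₁ = [ln(V₀/D) + (r + σ²/2)T] / (σ√T)
   = [ln(47.1962/43.6004) + (0.0543 + 0.5·0.3947²)·1.4057] / (0.3947·√1.4057)
   = [0.079247 + 0.185825] / 0.467965 = 0.566436
d₂ = d₁ − σ√T = 0.566436 − 0.467965 = 0.098471
N(d₁) = 0.714451,  N(d₂) = 0.539221,  e^(−rT) = 0.926511
E₀ = V₀·N(d₁) − D·e^(−rT)·N(d₂)
   = 47.1962·0.714451 − 43.6004·0.926511·0.539221 = 11.936890

E0=11.9369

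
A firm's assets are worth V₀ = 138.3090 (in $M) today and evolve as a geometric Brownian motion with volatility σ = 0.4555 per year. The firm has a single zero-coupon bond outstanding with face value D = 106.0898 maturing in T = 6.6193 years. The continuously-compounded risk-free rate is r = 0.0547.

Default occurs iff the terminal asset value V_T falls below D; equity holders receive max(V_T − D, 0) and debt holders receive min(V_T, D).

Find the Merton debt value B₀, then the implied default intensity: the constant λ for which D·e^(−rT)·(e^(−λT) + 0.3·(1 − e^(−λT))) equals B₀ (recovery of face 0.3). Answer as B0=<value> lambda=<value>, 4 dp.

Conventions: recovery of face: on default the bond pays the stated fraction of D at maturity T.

B0=53.5703 lambda=0.0753

Work the structural quantities from V₀ = 138.3090 against face 106.0898:
d₁ = [ln(V₀/D) + (r + σ²/2)T] / (σ√T)
   = [ln(138.3090/106.0898) + (0.0547 + 0.5·0.4555²)·6.6193] / (0.4555·√6.6193)
   = [0.265204 + 1.048763] / 1.171910 = 1.121218
d₂ = d₁ − σ√T = 1.121218 − 1.171910 = -0.050692
N(d₁) = 0.868902,  N(d₂) = 0.479785,  e^(−rT) = 0.696230
E₀ = V₀·N(d₁) − D·e^(−rT)·N(d₂)
   = 138.3090·0.868902 − 106.0898·0.696230·0.479785 = 84.738713
B₀ = V₀ − E₀ = 138.3090 − 84.738713 = 53.570287
e^(−λT) = (B₀·e^(rT)/D − 0.3)/(1 − 0.3) = (53.5703·1.436308/106.0898 − 0.3)/0.7 = 0.60752432
λ = −ln(0.60752432)/6.6193 = 0.075289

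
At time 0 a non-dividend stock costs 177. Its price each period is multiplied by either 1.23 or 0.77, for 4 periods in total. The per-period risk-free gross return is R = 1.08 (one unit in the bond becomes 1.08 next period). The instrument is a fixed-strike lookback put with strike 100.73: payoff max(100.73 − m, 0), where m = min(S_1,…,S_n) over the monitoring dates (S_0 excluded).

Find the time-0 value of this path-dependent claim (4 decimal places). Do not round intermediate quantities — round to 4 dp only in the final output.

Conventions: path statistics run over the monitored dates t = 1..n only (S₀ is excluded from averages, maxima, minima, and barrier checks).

price = 0.7312

Risk-neutral up-probability p* = (R−d)/(u−d) = (1.08−0.77)/(1.23−0.77) = 0.6739; the claim prices as the p*-weighted sum of path payoffs discounted by R^4.
Enumerate all 2^4 = 16 price paths (U = up ×1.23, D = down ×0.77); each path with k up-moves has probability p*^k·(1−p*)^(4−k).
DDDD: m=62.2209, payoff=38.5091, prob=0.011307
UDDD: m=99.3918, payoff=1.3382, prob=0.023367
DUDD: m=99.3918, payoff=1.3382, prob=0.023367
UUDD: m=158.7687, payoff=0.0000, prob=0.048292
DDUD: m=99.3918, payoff=1.3382, prob=0.023367
UDUD: m=158.7687, payoff=0.0000, prob=0.048292
DUUD: m=136.2900, payoff=0.0000, prob=0.048292
UUUD: m=217.7100, payoff=0.0000, prob=0.099803
DDDU: m=80.8063, payoff=19.9237, prob=0.023367
UDDU: m=129.0803, payoff=0.0000, prob=0.048292
DUDU: m=129.0803, payoff=0.0000, prob=0.048292
UUDU: m=206.1931, payoff=0.0000, prob=0.099803
DDUU: m=104.9433, payoff=0.0000, prob=0.048292
UDUU: m=167.6367, payoff=0.0000, prob=0.099803
DUUU: m=136.2900, payoff=0.0000, prob=0.099803
UUUU: m=217.7100, payoff=0.0000, prob=0.206260
Price = Σ prob·payoff / R^4 = 0.994776 / 1.360489 = 0.7312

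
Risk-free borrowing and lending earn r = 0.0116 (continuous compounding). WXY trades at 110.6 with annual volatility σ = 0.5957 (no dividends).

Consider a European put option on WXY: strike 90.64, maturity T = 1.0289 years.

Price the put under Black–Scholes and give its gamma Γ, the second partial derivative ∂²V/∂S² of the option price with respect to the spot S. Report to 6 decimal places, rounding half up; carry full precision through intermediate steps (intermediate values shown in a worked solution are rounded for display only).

σ√T = 0.5957·√1.0289 = 0.604247
d₁ = (ln(S/K) + (r+σ²/2)T) / (σ√T) = (ln(110.6/90.64) + (0.0116+0.5957²/2)·1.0289) / 0.604247 = (0.199024 + 0.194492) / 0.604247 = 0.651252
d₂ = d₁ − σ√T = 0.651252 − 0.604247 = 0.047005
e^{−rT} = 0.988136
N(−d₁) = 0.257442,  N(−d₂) = 0.481255
Put price V = K·e^{−rT}·N(−d₂) − S·N(−d₁) = 43.103378 − 28.473083 = 14.630296
φ(d₁) = (1/√(2π))·e^{−d₁²/2} = 0.322709
Γ = φ(d₁) / (S·σ·√T) = 0.004829

price = 14.630296
Γ = 0.004829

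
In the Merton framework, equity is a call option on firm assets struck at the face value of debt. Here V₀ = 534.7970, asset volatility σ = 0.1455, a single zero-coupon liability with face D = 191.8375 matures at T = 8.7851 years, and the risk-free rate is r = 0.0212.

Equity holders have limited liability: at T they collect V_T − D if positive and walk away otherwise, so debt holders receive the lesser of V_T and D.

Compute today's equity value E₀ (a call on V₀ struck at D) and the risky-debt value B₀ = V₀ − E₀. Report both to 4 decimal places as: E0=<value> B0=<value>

Apply the equity-as-call identities (strike 191.8375, horizon 8.7851 years):
d₁ = [ln(V₀/D) + (r + σ²/2)T] / (σ√T)
   = [ln(534.7970/191.8375) + (0.0212 + 0.5·0.1455²)·8.7851] / (0.1455·√8.7851)
   = [1.025239 + 0.279236] / 0.431257 = 3.024817
d₂ = d₁ − σ√T = 3.024817 − 0.431257 = 2.593560
N(d₁) = 0.998756,  N(d₂) = 0.995251,  e^(−rT) = 0.830071
E₀ = V₀·N(d₁) − D·e^(−rT)·N(d₂)
   = 534.7970·0.998756 − 191.8375·0.830071·0.995251 = 375.649312
B₀ = V₀ − E₀ = 534.7970 − 375.649312 = 159.147688

E0=375.6493 B0=159.1477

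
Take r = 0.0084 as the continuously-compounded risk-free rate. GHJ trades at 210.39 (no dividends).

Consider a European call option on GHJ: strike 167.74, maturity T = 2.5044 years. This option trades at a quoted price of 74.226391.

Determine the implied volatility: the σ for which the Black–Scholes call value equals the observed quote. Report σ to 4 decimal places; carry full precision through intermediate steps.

sigma = 0.4121

At σ = 0.4121 the Black–Scholes value reproduces the quote:
σ√T = 0.4121·√2.5044 = 0.652160
d₁ = (ln(S/K) + (r+σ²/2)T) / (σ√T) = (ln(210.39/167.74) + (0.0084+0.4121²/2)·2.5044) / 0.652160 = (0.226548 + 0.233694) / 0.652160 = 0.705718
d₂ = d₁ − σ√T = 0.705718 − 0.652160 = 0.053558
e^{−rT} = 0.979183
N(d₁) = 0.759818,  N(d₂) = 0.521356
V = S·N(d₁) − K·e^{−rT}·N(d₂) = 159.858160 − 85.631769 = 74.226391 (the observed quote) — the price is monotone increasing in volatility, hence this σ is the only solution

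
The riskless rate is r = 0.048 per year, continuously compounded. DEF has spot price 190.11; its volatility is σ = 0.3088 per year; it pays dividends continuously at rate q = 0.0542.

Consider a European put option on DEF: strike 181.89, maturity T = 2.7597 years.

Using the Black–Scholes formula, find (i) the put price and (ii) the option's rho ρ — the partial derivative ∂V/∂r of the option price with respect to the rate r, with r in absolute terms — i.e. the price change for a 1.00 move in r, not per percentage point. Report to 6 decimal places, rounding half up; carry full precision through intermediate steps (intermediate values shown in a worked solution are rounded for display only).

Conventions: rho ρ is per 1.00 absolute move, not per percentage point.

σ√T = 0.3088·√2.7597 = 0.512989
d₁ = (ln(S/K) + (r−q+σ²/2)T) / (σ√T) = (ln(190.11/181.89) + (0.048−0.0542+0.3088²/2)·2.7597) / 0.512989 = (0.044201 + 0.114469) / 0.512989 = 0.309304
d₂ = d₁ − σ√T = 0.309304 − 0.512989 = -0.203685
e^{−rT} = 0.875933
e^{−qT} = 0.861073
N(−d₁) = 0.378545,  N(−d₂) = 0.580700
Put price V = K·e^{−rT}·N(−d₂) − S·e^{−qT}·N(−d₁) = 92.519182 − 61.967327 = 30.551855
ρ = −K·T·e^{−rT}·N(−d₂) = -255.325186

price = 30.551855
ρ = -255.325186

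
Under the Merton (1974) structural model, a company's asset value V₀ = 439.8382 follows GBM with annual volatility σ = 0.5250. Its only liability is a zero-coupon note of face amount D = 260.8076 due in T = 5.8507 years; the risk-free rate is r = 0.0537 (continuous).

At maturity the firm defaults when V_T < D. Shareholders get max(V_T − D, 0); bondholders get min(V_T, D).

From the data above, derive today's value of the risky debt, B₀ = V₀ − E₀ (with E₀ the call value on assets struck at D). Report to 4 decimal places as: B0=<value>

B0=140.1083

Work the structural quantities from V₀ = 439.8382 against face 260.8076:
d₁ = [ln(V₀/D) + (r + σ²/2)T] / (σ√T)
   = [ln(439.8382/260.8076) + (0.0537 + 0.5·0.5250²)·5.8507] / (0.5250·√5.8507)
   = [0.522624 + 1.120482] / 1.269882 = 1.293905
d₂ = d₁ − σ√T = 1.293905 − 1.269882 = 0.024023
N(d₁) = 0.902151,  N(d₂) = 0.509583,  e^(−rT) = 0.730386
E₀ = V₀·N(d₁) − D·e^(−rT)·N(d₂)
   = 439.8382·0.902151 − 260.8076·0.730386·0.509583 = 299.729880
B₀ = V₀ − E₀ = 439.8382 − 299.729880 = 140.108320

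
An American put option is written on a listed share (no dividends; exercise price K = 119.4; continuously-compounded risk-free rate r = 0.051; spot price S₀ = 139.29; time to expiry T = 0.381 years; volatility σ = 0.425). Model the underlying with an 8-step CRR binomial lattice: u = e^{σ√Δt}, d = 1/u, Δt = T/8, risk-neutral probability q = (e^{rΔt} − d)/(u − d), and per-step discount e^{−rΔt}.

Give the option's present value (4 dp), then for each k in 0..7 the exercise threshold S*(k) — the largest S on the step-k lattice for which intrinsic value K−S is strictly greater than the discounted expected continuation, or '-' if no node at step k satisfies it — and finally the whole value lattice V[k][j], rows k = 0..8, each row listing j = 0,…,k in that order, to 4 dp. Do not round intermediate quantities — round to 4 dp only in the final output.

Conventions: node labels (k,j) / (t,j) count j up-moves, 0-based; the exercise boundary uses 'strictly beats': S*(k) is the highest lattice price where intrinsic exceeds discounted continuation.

price = 5.2443
boundary = - - - - - 87.6031 96.1168 105.4580
tree:
5.2443
7.9937 2.4078
11.8873 3.9795 0.7834
17.1587 6.4580 1.4187 0.1260
23.8837 10.2422 2.5502 0.2476 0.0000
31.7969 15.7635 4.5445 0.4865 0.0000 0.0000
39.5566 23.2832 8.0127 0.9562 0.0000 0.0000 0.0000
46.6289 31.7969 13.9420 1.8791 0.0000 0.0000 0.0000 0.0000
53.0747 39.5566 23.2832 3.6930 0.0000 0.0000 0.0000 0.0000 0.0000

Δt=0.04763  u=1.09719  d=0.91142  q=0.48992  discount=0.99757
step 8 (expiry): payoffs max(K−S,0) = 53.0747 39.5566 23.2832 3.6930 0.0000 0.0000 0.0000 0.0000 0.0000
step 7: (k=7,j=0): S=72.7711, K−S=46.6289, hold=46.3392 ⇒ V=46.6289 exercise | (k=7,j=1): S=87.6031, K−S=31.7969, hold=31.5073 ⇒ V=31.7969 exercise | (k=7,j=2): S=105.4580, K−S=13.9420, hold=13.6523 ⇒ V=13.9420 exercise | (k=7,j=3): S=126.9521, K−S=0.0000, hold=1.8791 ⇒ V=1.8791 continue | (k=7,j=4): S=152.8270, K−S=0.0000, hold=0.0000 ⇒ V=0.0000 continue | (k=7,j=5): S=183.9756, K−S=0.0000, hold=0.0000 ⇒ V=0.0000 continue | (k=7,j=6): S=221.4729, K−S=0.0000, hold=0.0000 ⇒ V=0.0000 continue | (k=7,j=7): S=266.6127, K−S=0.0000, hold=0.0000 ⇒ V=0.0000 continue  boundary S*=105.4580
step 6: (k=6,j=0): S=79.8434, K−S=39.5566, hold=39.2669 ⇒ V=39.5566 exercise | (k=6,j=1): S=96.1168, K−S=23.2832, hold=22.9935 ⇒ V=23.2832 exercise | (k=6,j=2): S=115.7070, K−S=3.6930, hold=8.0127 ⇒ V=8.0127 continue | (k=6,j=3): S=139.2900, K−S=0.0000, hold=0.9562 ⇒ V=0.9562 continue | (k=6,j=4): S=167.6796, K−S=0.0000, hold=0.0000 ⇒ V=0.0000 continue | (k=6,j=5): S=201.8554, K−S=0.0000, hold=0.0000 ⇒ V=0.0000 continue | (k=6,j=6): S=242.9969, K−S=0.0000, hold=0.0000 ⇒ V=0.0000 continue  boundary S*=96.1168
step 5: (k=5,j=0): S=87.6031, K−S=31.7969, hold=31.5073 ⇒ V=31.7969 exercise | (k=5,j=1): S=105.4580, K−S=13.9420, hold=15.7635 ⇒ V=15.7635 continue | (k=5,j=2): S=126.9521, K−S=0.0000, hold=4.5445 ⇒ V=4.5445 continue | (k=5,j=3): S=152.8270, K−S=0.0000, hold=0.4865 ⇒ V=0.4865 continue | (k=5,j=4): S=183.9756, K−S=0.0000, hold=0.0000 ⇒ V=0.0000 continue | (k=5,j=5): S=221.4729, K−S=0.0000, hold=0.0000 ⇒ V=0.0000 continue  boundary S*=87.6031
step 4: (k=4,j=0): S=96.1168, K−S=23.2832, hold=23.8837 ⇒ V=23.8837 continue | (k=4,j=1): S=115.7070, K−S=3.6930, hold=10.2422 ⇒ V=10.2422 continue | (k=4,j=2): S=139.2900, K−S=0.0000, hold=2.5502 ⇒ V=2.5502 continue | (k=4,j=3): S=167.6796, K−S=0.0000, hold=0.2476 ⇒ V=0.2476 continue | (k=4,j=4): S=201.8554, K−S=0.0000, hold=0.0000 ⇒ V=0.0000 continue  boundary S*=-
step 3: (k=3,j=0): S=105.4580, K−S=13.9420, hold=17.1587 ⇒ V=17.1587 continue | (k=3,j=1): S=126.9521, K−S=0.0000, hold=6.4580 ⇒ V=6.4580 continue | (k=3,j=2): S=152.8270, K−S=0.0000, hold=1.4187 ⇒ V=1.4187 continue | (k=3,j=3): S=183.9756, K−S=0.0000, hold=0.1260 ⇒ V=0.1260 continue  boundary S*=-
step 2: (k=2,j=0): S=115.7070, K−S=3.6930, hold=11.8873 ⇒ V=11.8873 continue | (k=2,j=1): S=139.2900, K−S=0.0000, hold=3.9795 ⇒ V=3.9795 continue | (k=2,j=2): S=167.6796, K−S=0.0000, hold=0.7834 ⇒ V=0.7834 continue  boundary S*=-
step 1: (k=1,j=0): S=126.9521, K−S=0.0000, hold=7.9937 ⇒ V=7.9937 continue | (k=1,j=1): S=152.8270, K−S=0.0000, hold=2.4078 ⇒ V=2.4078 continue  boundary S*=-
step 0: (k=0,j=0): S=139.2900, K−S=0.0000, hold=5.2443 ⇒ V=5.2443 continue  boundary S*=-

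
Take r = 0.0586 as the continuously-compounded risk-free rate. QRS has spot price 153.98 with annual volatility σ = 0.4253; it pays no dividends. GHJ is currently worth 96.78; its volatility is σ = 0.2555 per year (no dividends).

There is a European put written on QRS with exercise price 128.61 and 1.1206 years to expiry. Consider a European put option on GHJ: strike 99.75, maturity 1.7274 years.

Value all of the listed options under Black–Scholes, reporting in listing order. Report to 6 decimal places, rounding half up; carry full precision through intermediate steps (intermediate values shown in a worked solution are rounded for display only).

[QRS put K=128.61]
σ√T = 0.4253·√1.1206 = 0.450216
d₁ = (ln(S/K) + (r+σ²/2)T) / (σ√T) = (ln(153.98/128.61) + (0.0586+0.4253²/2)·1.1206) / 0.450216 = (0.180038 + 0.167014) / 0.450216 = 0.770858
d₂ = d₁ − σ√T = 0.770858 − 0.450216 = 0.320642
e^{−rT} = 0.936442
N(−d₁) = 0.220396,  N(−d₂) = 0.374241
price = K·e^{−rT}·N(−d₂) − S·N(−d₁) = 45.072010 − 33.936506 = 11.135504
[GHJ put K=99.75]
σ√T = 0.2555·√1.7274 = 0.335805
d₁ = (ln(S/K) + (r+σ²/2)T) / (σ√T) = (ln(96.78/99.75) + (0.0586+0.2555²/2)·1.7274) / 0.335805 = (-0.030227 + 0.157608) / 0.335805 = 0.379332
d₂ = d₁ − σ√T = 0.379332 − 0.335805 = 0.043526
e^{−rT} = 0.903729
N(−d₁) = 0.352221,  N(−d₂) = 0.482641
price = K·e^{−rT}·N(−d₂) − S·N(−d₁) = 43.508623 − 34.087932 = 9.420691

price(QRS put K=128.61) = 11.135504
price(GHJ put K=99.75) = 9.420691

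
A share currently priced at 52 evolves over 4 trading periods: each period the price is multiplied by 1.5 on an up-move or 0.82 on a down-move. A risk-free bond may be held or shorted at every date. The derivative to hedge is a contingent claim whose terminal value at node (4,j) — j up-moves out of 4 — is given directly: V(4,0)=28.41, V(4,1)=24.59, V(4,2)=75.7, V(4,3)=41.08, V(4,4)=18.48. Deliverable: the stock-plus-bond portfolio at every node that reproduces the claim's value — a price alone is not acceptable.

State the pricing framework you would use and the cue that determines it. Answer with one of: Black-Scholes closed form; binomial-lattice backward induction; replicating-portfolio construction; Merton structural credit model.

Key observation: the mandate to exhibit the hedge at every date and state singles out the replicating-portfolio construction on the 4-period tree with factors 1.5 and 0.82 from 52.

framework: replicating-portfolio construction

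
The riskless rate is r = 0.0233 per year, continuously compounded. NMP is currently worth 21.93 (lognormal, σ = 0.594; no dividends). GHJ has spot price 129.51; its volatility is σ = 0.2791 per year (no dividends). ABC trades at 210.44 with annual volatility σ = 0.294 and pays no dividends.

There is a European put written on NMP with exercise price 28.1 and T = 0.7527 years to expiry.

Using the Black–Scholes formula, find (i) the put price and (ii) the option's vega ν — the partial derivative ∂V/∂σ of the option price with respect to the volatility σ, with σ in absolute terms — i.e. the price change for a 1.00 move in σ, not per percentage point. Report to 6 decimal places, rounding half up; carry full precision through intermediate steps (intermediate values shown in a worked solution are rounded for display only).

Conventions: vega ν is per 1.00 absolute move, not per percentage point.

σ√T = 0.594·√0.7527 = 0.515344
d₁ = (ln(S/K) + (r+σ²/2)T) / (σ√T) = (ln(21.93/28.1) + (0.0233+0.594²/2)·0.7527) / 0.515344 = (-0.247914 + 0.150328) / 0.515344 = -0.189361
d₂ = d₁ − σ√T = -0.189361 − 0.515344 = -0.704706
e^{−rT} = 0.982615
N(−d₁) = 0.575095,  N(−d₂) = 0.759503
Put price V = K·e^{−rT}·N(−d₂) − S·N(−d₁) = 20.971010 − 12.611838 = 8.359172
φ(d₁) = (1/√(2π))·e^{−d₁²/2} = 0.391853
ν = S·φ(d₁)·√T = 7.455440

price = 8.359172
ν = 7.455440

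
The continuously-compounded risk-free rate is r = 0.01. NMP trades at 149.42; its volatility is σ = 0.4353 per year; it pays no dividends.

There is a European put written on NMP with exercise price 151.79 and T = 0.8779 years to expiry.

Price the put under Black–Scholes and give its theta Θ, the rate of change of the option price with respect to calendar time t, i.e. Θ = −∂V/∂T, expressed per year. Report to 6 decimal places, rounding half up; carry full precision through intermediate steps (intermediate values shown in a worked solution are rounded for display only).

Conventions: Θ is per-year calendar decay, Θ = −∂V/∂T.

price = 24.754453
Θ = -12.723406

σ√T = 0.4353·√0.8779 = 0.407860
d₁ = (ln(S/K) + (r+σ²/2)T) / (σ√T) = (ln(149.42/151.79) + (0.01+0.4353²/2)·0.8779) / 0.407860 = (-0.015737 + 0.091954) / 0.407860 = 0.186871
d₂ = d₁ − σ√T = 0.186871 − 0.407860 = -0.220989
e^{−rT} = 0.991259
N(−d₁) = 0.425881,  N(−d₂) = 0.587450
Put price V = K·e^{−rT}·N(−d₂) − S·N(−d₁) = 88.389598 − 63.635145 = 24.754453
φ(d₁) = (1/√(2π))·e^{−d₁²/2} = 0.392037
Θ = −S·φ(d₁)·σ/(2√T) + r·K·e^{−rT}·N(−d₂) = −13.607302 + 0.883896 = -12.723406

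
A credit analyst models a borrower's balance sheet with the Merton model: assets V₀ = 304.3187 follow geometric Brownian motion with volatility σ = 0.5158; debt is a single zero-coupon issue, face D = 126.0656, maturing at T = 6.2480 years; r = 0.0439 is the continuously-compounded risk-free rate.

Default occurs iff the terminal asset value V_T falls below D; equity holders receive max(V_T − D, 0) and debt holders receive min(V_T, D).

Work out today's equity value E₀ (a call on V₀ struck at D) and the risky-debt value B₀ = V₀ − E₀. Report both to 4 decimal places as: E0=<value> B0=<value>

E0=228.1211 B0=76.1976

Apply the equity-as-call identities (strike 126.0656, horizon 6.2480 years):
d₁ = [ln(V₀/D) + (r + σ²/2)T] / (σ√T)
   = [ln(304.3187/126.0656) + (0.0439 + 0.5·0.5158²)·6.2480] / (0.5158·√6.2480)
   = [0.881273 + 1.105426] / 1.289294 = 1.540921
d₂ = d₁ − σ√T = 1.540921 − 1.289294 = 0.251627
N(d₁) = 0.938332,  N(d₂) = 0.599335,  e^(−rT) = 0.760114
E₀ = V₀·N(d₁) − D·e^(−rT)·N(d₂)
   = 304.3187·0.938332 − 126.0656·0.760114·0.599335 = 228.121137
B₀ = V₀ − E₀ = 304.3187 − 228.121137 = 76.197563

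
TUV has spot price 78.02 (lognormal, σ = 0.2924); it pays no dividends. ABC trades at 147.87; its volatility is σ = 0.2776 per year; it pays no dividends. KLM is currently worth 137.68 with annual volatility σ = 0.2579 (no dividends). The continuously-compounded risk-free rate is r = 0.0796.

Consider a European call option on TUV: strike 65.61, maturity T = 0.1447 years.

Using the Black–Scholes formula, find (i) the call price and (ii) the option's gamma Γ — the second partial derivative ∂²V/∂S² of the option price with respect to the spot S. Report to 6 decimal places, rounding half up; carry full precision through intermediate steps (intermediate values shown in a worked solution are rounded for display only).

σ√T = 0.2924·√0.1447 = 0.111227
d₁ = (ln(S/K) + (r+σ²/2)T) / (σ√T) = (ln(78.02/65.61) + (0.0796+0.2924²/2)·0.1447) / 0.111227 = (0.173237 + 0.017704) / 0.111227 = 1.716673
d₂ = d₁ − σ√T = 1.716673 − 0.111227 = 1.605445
e^{−rT} = 0.988548
N(d₁) = 0.956980,  N(d₂) = 0.945802
Call price V = S·N(d₁) − K·e^{−rT}·N(d₂) = 74.663618 − 61.343428 = 13.320190
φ(d₁) = (1/√(2π))·e^{−d₁²/2} = 0.091408
Γ = φ(d₁) / (S·σ·√T) = 0.010533

price = 13.320190
Γ = 0.010533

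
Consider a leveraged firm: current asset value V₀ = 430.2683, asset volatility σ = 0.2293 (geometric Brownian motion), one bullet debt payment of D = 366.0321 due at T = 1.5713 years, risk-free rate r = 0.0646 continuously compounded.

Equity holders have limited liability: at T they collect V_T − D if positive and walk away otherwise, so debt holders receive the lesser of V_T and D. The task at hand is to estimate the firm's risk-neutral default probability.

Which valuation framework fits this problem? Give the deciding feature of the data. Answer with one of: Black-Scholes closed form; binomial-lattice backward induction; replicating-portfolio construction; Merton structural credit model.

framework: Merton structural credit model

Key observation: with the firm-asset dynamics (V₀ = 430.2683) and a single zero-coupon liability of face 366.0321 given, debt value, spread, and default probability all derive from the option view of the balance sheet.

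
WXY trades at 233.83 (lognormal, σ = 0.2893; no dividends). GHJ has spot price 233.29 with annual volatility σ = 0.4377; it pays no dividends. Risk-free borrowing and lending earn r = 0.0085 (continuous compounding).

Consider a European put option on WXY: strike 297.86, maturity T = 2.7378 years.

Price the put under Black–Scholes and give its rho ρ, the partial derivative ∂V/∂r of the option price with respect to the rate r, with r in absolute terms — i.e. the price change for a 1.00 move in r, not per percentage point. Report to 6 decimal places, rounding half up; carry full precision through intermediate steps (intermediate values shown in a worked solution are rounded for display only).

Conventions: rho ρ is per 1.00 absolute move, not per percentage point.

σ√T = 0.2893·√2.7378 = 0.478684
d₁ = (ln(S/K) + (r+σ²/2)T) / (σ√T) = (ln(233.83/297.86) + (0.0085+0.2893²/2)·2.7378) / 0.478684 = (-0.242029 + 0.137841) / 0.478684 = -0.217656
d₂ = d₁ − σ√T = -0.217656 − 0.478684 = -0.696340
e^{−rT} = 0.976997
N(−d₁) = 0.586151,  N(−d₂) = 0.756892
Put price V = K·e^{−rT}·N(−d₂) − S·N(−d₁) = 220.262010 − 137.059788 = 83.202223
ρ = −K·T·e^{−rT}·N(−d₂) = -603.033331

price = 83.202223
ρ = -603.033331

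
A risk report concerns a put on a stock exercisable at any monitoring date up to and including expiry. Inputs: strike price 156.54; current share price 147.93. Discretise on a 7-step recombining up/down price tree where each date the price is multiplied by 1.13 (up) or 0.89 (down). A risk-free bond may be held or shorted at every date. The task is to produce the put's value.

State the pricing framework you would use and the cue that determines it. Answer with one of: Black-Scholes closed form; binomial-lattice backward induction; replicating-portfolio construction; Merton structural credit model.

framework: binomial-lattice backward induction

Key observation: an American put (K = 156.54, S₀ = 147.93) on a 7-date tree has no closed form — the optimal stopping decision is embedded and must be resolved recursively from expiry.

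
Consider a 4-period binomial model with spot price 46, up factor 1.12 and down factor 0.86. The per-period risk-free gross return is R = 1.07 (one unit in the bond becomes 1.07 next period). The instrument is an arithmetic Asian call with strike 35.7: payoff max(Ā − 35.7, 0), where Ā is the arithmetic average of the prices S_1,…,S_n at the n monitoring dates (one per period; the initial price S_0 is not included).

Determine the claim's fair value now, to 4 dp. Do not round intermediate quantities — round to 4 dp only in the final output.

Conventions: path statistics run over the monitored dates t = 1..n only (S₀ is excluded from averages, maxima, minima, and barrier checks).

With p* = (R−d)/(u−d) = 0.8077, sum probability × payoff across the paths and divide by R^4.
Enumerate all 2^4 = 16 price paths (U = up ×1.12, D = down ×0.86); each path with k up-moves has probability p*^k·(1−p*)^(4−k).
DDDD: Ā=32.0006, payoff=0.0000, prob=0.001368
UDDD: Ā=41.6752, payoff=5.9752, prob=0.005744
DUDD: Ā=38.6852, payoff=2.9852, prob=0.005744
UUDD: Ā=50.3808, payoff=14.6808, prob=0.024126
DDUD: Ā=36.1138, payoff=0.4138, prob=0.005744
UDUD: Ā=47.0320, payoff=11.3320, prob=0.024126
DUUD: Ā=44.0420, payoff=8.3420, prob=0.024126
UUUD: Ā=57.3570, payoff=21.6570, prob=0.101329
DDDU: Ā=33.9024, payoff=0.0000, prob=0.005744
UDDU: Ā=44.1520, payoff=8.4520, prob=0.024126
DUDU: Ā=41.1620, payoff=5.4620, prob=0.024126
UUDU: Ā=53.6064, payoff=17.9064, prob=0.101329
DDUU: Ā=38.5906, payoff=2.8906, prob=0.024126
UDUU: Ā=50.2576, payoff=14.5576, prob=0.101329
DUUU: Ā=47.2676, payoff=11.5676, prob=0.101329
UUUU: Ā=61.5577, payoff=25.8577, prob=0.425583
Price = Σ prob·payoff / R^4 = 18.948884 / 1.310796 = 14.4560

price = 14.4560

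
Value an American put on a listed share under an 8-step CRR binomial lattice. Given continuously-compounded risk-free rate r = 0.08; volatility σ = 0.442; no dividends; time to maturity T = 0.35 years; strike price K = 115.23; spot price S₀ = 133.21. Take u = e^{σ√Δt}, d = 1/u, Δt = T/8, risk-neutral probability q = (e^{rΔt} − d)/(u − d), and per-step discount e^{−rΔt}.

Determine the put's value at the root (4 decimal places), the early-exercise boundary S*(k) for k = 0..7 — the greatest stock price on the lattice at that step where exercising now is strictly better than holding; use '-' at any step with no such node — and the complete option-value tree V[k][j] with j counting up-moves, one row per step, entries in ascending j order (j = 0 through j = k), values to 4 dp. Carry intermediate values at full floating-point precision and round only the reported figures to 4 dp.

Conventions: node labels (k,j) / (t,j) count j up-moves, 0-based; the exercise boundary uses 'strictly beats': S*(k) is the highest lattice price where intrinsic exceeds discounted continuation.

Δt=0.04375, u=1.09686, d=0.91169, q=0.49584, disc=e^(-rΔt)=0.99651
k=8 terminal: V=max(K-S,0) → 51.6487 38.7353 23.1992 4.5077 0.0000 0.0000 0.0000 0.0000 0.0000
k=7: j=0 S=69.7397 intr=45.4903 cont=45.0877 V=45.4903[EX]; j=1 S=83.9039 intr=31.3261 cont=30.9235 V=31.3261[EX]; j=2 S=100.9448 intr=14.2852 cont=13.8826 V=14.2852[EX]; j=3 S=121.4468 intr=0.0000 cont=2.2647 V=2.2647[hold]; j=4 S=146.1126 intr=0.0000 cont=0.0000 V=0.0000[hold]; j=5 S=175.7882 intr=0.0000 cont=0.0000 V=0.0000[hold]; j=6 S=211.4908 intr=0.0000 cont=0.0000 V=0.0000[hold]; j=7 S=254.4447 intr=0.0000 cont=0.0000 V=0.0000[hold]  S*(7)=100.9448
k=6: j=0 S=76.4947 intr=38.7353 cont=38.3327 V=38.7353[EX]; j=1 S=92.0308 intr=23.1992 cont=22.7966 V=23.1992[EX]; j=2 S=110.7223 intr=4.5077 cont=8.2959 V=8.2959[hold]; j=3 S=133.2100 intr=0.0000 cont=1.1378 V=1.1378[hold]; j=4 S=160.2650 intr=0.0000 cont=0.0000 V=0.0000[hold]; j=5 S=192.8149 intr=0.0000 cont=0.0000 V=0.0000[hold]; j=6 S=231.9757 intr=0.0000 cont=0.0000 V=0.0000[hold]  S*(6)=92.0308
k=5: j=0 S=83.9039 intr=31.3261 cont=30.9235 V=31.3261[EX]; j=1 S=100.9448 intr=14.2852 cont=15.7543 V=15.7543[hold]; j=2 S=121.4468 intr=0.0000 cont=4.7300 V=4.7300[hold]; j=3 S=146.1126 intr=0.0000 cont=0.5716 V=0.5716[hold]; j=4 S=175.7882 intr=0.0000 cont=0.0000 V=0.0000[hold]; j=5 S=211.4908 intr=0.0000 cont=0.0000 V=0.0000[hold]  S*(5)=83.9039
k=4: j=0 S=92.0308 intr=23.1992 cont=23.5225 V=23.5225[hold]; j=1 S=110.7223 intr=4.5077 cont=10.2521 V=10.2521[hold]; j=2 S=133.2100 intr=0.0000 cont=2.6588 V=2.6588[hold]; j=3 S=160.2650 intr=0.0000 cont=0.2872 V=0.2872[hold]; j=4 S=192.8149 intr=0.0000 cont=0.0000 V=0.0000[hold]  S*(4)=-
k=3: j=0 S=100.9448 intr=14.2852 cont=16.8833 V=16.8833[hold]; j=1 S=121.4468 intr=0.0000 cont=6.4644 V=6.4644[hold]; j=2 S=146.1126 intr=0.0000 cont=1.4777 V=1.4777[hold]; j=3 S=175.7882 intr=0.0000 cont=0.1443 V=0.1443[hold]  S*(3)=-
k=2: j=0 S=110.7223 intr=4.5077 cont=11.6763 V=11.6763[hold]; j=1 S=133.2100 intr=0.0000 cont=3.9778 V=3.9778[hold]; j=2 S=160.2650 intr=0.0000 cont=0.8137 V=0.8137[hold]  S*(2)=-
k=1: j=0 S=121.4468 intr=0.0000 cont=7.8316 V=7.8316[hold]; j=1 S=146.1126 intr=0.0000 cont=2.4005 V=2.4005[hold]  S*(1)=-
k=0: j=0 S=133.2100 intr=0.0000 cont=5.1207 V=5.1207[hold]  S*(0)=-

price = 5.1207
boundary = - - - - - 83.9039 92.0308 100.9448
tree:
5.1207
7.8316 2.4005
11.6763 3.9778 0.8137
16.8833 6.4644 1.4777 0.1443
23.5225 10.2521 2.6588 0.2872 0.0000
31.3261 15.7543 4.7300 0.5716 0.0000 0.0000
38.7353 23.1992 8.2959 1.1378 0.0000 0.0000 0.0000
45.4903 31.3261 14.2852 2.2647 0.0000 0.0000 0.0000 0.0000
51.6487 38.7353 23.1992 4.5077 0.0000 0.0000 0.0000 0.0000 0.0000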